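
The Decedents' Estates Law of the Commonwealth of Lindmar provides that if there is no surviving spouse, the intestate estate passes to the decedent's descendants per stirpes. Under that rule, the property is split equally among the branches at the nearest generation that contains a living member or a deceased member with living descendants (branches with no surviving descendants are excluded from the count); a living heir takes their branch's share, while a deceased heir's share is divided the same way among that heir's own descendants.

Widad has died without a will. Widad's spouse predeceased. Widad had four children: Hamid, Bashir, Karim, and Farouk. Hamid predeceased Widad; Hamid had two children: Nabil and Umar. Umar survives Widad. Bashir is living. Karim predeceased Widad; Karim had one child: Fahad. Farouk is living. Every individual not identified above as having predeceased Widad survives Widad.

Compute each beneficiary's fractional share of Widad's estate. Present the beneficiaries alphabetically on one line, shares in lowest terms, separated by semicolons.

Bashir 1/4; Fahad 1/4; Farouk 1/4; Nabil 1/8; Umar 1/8

There is no surviving spouse, so the entire estate passes to Widad's descendants per stirpes.
The estate is divided into 4 equal shares of 1/4 among Hamid, Bashir, Karim, Farouk.
Hamid predeceased; the 1/4 allotted to Hamid's branch passes to Hamid's issue by representation.
The 1/4 is divided into 2 equal shares of 1/8 among Nabil, Umar.
Nabil is living and takes 1/8.
Umar is living and takes 1/8.
Bashir is living and takes 1/4.
Karim predeceased; the 1/4 allotted to Karim's branch passes to Karim's issue by representation.
Fahad is the sole taker at this level and receives the full 1/4.
Farouk is living and takes 1/4.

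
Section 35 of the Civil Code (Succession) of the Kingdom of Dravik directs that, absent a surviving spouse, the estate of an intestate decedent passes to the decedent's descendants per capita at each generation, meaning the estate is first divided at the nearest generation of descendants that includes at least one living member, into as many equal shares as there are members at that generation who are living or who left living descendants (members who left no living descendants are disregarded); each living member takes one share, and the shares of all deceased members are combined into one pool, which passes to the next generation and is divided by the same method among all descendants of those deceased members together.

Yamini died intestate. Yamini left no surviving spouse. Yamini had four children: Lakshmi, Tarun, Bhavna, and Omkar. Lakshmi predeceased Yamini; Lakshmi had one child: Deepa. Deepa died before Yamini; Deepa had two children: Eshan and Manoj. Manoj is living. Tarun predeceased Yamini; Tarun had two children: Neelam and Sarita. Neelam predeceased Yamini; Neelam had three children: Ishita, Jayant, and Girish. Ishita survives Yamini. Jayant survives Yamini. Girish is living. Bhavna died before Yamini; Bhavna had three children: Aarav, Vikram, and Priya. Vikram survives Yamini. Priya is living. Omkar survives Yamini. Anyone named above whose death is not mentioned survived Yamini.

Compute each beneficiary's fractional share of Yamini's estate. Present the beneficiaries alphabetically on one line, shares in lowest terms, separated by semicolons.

There is no surviving spouse, so the entire estate passes to Yamini's descendants per capita at each generation.
At generation 1 (Lakshmi, Tarun, Bhavna, Omkar) there are 4 shares of (1)/4 = 1/4 each.
Living: Omkar — each takes 1/4.
Deceased: Lakshmi, Tarun, and Bhavna. Their combined 3/4 is pooled and carried to generation 2.
At generation 2 (Deepa, Neelam, Sarita, Aarav, Vikram, Priya) there are 6 shares of (3/4)/6 = 1/8 each.
Living: Sarita, Aarav, Vikram, and Priya — each takes 1/8.
Deceased: Deepa and Neelam. Their combined 1/4 is pooled and carried to generation 3.
At generation 3 (Eshan, Manoj, Ishita, Jayant, Girish) there are 5 shares of (1/4)/5 = 1/20 each.
Living: Eshan, Manoj, Ishita, Jayant, and Girish — each takes 1/20.

Aarav 1/8; Eshan 1/20; Girish 1/20; Ishita 1/20; Jayant 1/20; Manoj 1/20; Omkar 1/4; Priya 1/8; Sarita 1/8; Vikram 1/8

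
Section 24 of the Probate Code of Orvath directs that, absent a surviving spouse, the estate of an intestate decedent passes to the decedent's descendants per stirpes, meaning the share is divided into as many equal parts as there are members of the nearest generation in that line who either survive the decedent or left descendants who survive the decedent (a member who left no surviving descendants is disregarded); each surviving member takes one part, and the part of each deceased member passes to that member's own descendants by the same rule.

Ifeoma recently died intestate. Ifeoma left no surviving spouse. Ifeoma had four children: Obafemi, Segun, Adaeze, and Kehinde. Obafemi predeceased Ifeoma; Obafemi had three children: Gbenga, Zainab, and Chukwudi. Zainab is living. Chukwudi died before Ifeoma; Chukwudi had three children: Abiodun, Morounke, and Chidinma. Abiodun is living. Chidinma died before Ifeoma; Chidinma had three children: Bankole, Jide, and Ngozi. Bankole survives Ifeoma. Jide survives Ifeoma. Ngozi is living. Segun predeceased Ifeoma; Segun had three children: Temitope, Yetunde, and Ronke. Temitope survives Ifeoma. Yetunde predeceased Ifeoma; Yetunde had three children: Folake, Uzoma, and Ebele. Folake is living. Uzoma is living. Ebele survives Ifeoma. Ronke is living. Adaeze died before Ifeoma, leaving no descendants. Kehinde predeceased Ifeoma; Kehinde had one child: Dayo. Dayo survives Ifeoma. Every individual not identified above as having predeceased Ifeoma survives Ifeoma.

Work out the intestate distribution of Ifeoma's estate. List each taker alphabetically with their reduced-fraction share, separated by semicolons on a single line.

Abiodun 1/27; Bankole 1/81; Dayo 1/3; Ebele 1/27; Folake 1/27; Gbenga 1/9; Jide 1/81; Morounke 1/27; Ngozi 1/81; Ronke 1/9; Temitope 1/9; Uzoma 1/27; Zainab 1/9

There is no surviving spouse, so the entire estate passes to Ifeoma's descendants per stirpes.
Adaeze left no surviving issue, so that branch lapses and is disregarded.
The estate is divided into 3 equal shares of 1/3 among Obafemi, Segun, Kehinde.
Obafemi predeceased; the 1/3 allotted to Obafemi's branch passes to Obafemi's issue by representation.
The 1/3 is divided into 3 equal shares of 1/9 among Gbenga, Zainab, Chukwudi.
Gbenga is living and takes 1/9.
Zainab is living and takes 1/9.
Chukwudi predeceased; the 1/9 allotted to Chukwudi's branch passes to Chukwudi's issue by representation.
The 1/9 is divided into 3 equal shares of 1/27 among Abiodun, Morounke, Chidinma.
Abiodun is living and takes 1/27.
Morounke is living and takes 1/27.
Chidinma predeceased; the 1/27 allotted to Chidinma's branch passes to Chidinma's issue by representation.
The 1/27 is divided into 3 equal shares of 1/81 among Bankole, Jide, Ngozi.
Bankole is living and takes 1/81.
Jide is living and takes 1/81.
Ngozi is living and takes 1/81.
Segun predeceased; the 1/3 allotted to Segun's branch passes to Segun's issue by representation.
The 1/3 is divided into 3 equal shares of 1/9 among Temitope, Yetunde, Ronke.
Temitope is living and takes 1/9.
Yetunde predeceased; the 1/9 allotted to Yetunde's branch passes to Yetunde's issue by representation.
The 1/9 is divided into 3 equal shares of 1/27 among Folake, Uzoma, Ebele.
Folake is living and takes 1/27.
Uzoma is living and takes 1/27.
Ebele is living and takes 1/27.
Ronke is living and takes 1/9.
Kehinde predeceased; the 1/3 allotted to Kehinde's branch passes to Kehinde's issue by representation.
Dayo is the sole taker at this level and receives the full 1/3.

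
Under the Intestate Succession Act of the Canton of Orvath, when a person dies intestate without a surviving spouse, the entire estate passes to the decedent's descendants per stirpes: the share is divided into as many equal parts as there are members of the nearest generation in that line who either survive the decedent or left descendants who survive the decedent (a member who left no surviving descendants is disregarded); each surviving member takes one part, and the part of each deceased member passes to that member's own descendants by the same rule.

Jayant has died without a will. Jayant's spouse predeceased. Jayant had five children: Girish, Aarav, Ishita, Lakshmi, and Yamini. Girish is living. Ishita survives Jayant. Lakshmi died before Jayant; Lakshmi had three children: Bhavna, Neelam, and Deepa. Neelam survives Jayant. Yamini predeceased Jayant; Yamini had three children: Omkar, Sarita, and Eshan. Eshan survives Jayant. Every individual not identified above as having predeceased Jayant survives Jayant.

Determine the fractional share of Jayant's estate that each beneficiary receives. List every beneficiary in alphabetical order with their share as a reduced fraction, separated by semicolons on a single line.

There is no surviving spouse, so the entire estate passes to Jayant's descendants per stirpes.
The estate is divided into 5 equal shares of 1/5 among Girish, Aarav, Ishita, Lakshmi, Yamini.
Girish is living and takes 1/5.
Aarav is living and takes 1/5.
Ishita is living and takes 1/5.
Lakshmi predeceased; the 1/5 allotted to Lakshmi's branch passes to Lakshmi's issue by representation.
The 1/5 is divided into 3 equal shares of 1/15 among Bhavna, Neelam, Deepa.
Bhavna is living and takes 1/15.
Neelam is living and takes 1/15.
Deepa is living and takes 1/15.
Yamini predeceased; the 1/5 allotted to Yamini's branch passes to Yamini's issue by representation.
The 1/5 is divided into 3 equal shares of 1/15 among Omkar, Sarita, Eshan.
Omkar is living and takes 1/15.
Sarita is living and takes 1/15.
Eshan is living and takes 1/15.

Aarav 1/5; Bhavna 1/15; Deepa 1/15; Eshan 1/15; Girish 1/5; Ishita 1/5; Neelam 1/15; Omkar 1/15; Sarita 1/15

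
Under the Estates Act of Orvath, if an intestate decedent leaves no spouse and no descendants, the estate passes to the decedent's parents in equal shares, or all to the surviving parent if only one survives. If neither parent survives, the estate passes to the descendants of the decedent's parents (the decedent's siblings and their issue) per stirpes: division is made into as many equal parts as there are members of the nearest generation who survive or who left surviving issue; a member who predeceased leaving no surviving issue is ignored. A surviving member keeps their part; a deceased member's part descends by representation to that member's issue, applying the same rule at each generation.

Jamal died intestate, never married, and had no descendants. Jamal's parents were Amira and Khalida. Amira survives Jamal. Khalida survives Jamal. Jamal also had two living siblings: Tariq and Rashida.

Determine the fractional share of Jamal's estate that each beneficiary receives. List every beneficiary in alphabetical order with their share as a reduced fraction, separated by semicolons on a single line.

Both parents survive, so Amira and Khalida each take 1/2. The siblings take nothing because a surviving parent has priority.

Amira 1/2; Khalida 1/2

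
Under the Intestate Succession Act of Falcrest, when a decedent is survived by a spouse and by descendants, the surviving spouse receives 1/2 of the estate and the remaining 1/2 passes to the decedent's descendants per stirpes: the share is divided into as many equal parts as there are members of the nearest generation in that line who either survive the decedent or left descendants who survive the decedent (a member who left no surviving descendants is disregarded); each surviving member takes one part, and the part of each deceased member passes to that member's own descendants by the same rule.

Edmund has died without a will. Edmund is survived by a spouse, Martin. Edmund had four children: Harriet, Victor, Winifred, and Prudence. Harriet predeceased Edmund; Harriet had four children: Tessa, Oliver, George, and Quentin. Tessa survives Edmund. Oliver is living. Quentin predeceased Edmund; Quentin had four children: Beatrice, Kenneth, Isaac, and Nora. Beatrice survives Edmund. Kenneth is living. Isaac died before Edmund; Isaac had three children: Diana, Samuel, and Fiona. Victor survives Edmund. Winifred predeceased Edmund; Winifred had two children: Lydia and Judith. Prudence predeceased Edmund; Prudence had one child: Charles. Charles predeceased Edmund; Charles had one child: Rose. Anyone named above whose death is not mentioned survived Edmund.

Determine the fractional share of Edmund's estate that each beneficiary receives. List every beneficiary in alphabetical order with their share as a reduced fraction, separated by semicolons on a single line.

Martin, as surviving spouse, takes 1/2.
The remaining 1/2 passes to Edmund's descendants per stirpes.
The 1/2 is divided into 4 equal shares of 1/8 among Harriet, Victor, Winifred, Prudence.
Harriet predeceased; the 1/8 allotted to Harriet's branch passes to Harriet's issue by representation.
The 1/8 is divided into 4 equal shares of 1/32 among Tessa, Oliver, George, Quentin.
Tessa is living and takes 1/32.
Oliver is living and takes 1/32.
George is living and takes 1/32.
Quentin predeceased; the 1/32 allotted to Quentin's branch passes to Quentin's issue by representation.
The 1/32 is divided into 4 equal shares of 1/128 among Beatrice, Kenneth, Isaac, Nora.
Beatrice is living and takes 1/128.
Kenneth is living and takes 1/128.
Isaac predeceased; the 1/128 allotted to Isaac's branch passes to Isaac's issue by representation.
The 1/128 is divided into 3 equal shares of 1/384 among Diana, Samuel, Fiona.
Diana is living and takes 1/384.
Samuel is living and takes 1/384.
Fiona is living and takes 1/384.
Nora is living and takes 1/128.
Victor is living and takes 1/8.
Winifred predeceased; the 1/8 allotted to Winifred's branch passes to Winifred's issue by representation.
The 1/8 is divided into 2 equal shares of 1/16 among Lydia, Judith.
Lydia is living and takes 1/16.
Judith is living and takes 1/16.
Prudence predeceased; the 1/8 allotted to Prudence's branch passes to Prudence's issue by representation.
Charles's line is the sole branch at this level, so the full 1/8 passes to Charles's issue by representation.
Rose is the sole taker at this level and receives the full 1/8.

Beatrice 1/128; Diana 1/384; Fiona 1/384; George 1/32; Judith 1/16; Kenneth 1/128; Lydia 1/16; Martin 1/2; Nora 1/128; Oliver 1/32; Rose 1/8; Samuel 1/384; Tessa 1/32; Victor 1/8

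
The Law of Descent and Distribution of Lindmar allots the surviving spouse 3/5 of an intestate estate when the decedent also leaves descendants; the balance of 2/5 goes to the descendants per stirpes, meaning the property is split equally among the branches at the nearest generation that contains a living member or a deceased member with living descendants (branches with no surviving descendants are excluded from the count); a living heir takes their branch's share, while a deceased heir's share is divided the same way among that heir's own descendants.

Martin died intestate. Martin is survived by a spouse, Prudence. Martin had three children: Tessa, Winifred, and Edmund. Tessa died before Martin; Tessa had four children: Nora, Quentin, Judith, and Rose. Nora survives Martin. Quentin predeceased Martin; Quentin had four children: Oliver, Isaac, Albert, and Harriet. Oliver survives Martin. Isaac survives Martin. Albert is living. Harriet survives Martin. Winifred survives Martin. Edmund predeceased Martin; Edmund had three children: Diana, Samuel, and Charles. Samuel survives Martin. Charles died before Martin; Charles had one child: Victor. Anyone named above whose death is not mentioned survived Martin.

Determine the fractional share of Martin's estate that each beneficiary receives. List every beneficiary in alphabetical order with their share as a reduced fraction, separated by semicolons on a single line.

Albert 1/120; Diana 2/45; Harriet 1/120; Isaac 1/120; Judith 1/30; Nora 1/30; Oliver 1/120; Prudence 3/5; Rose 1/30; Samuel 2/45; Victor 2/45; Winifred 2/15

Prudence, as surviving spouse, takes 3/5.
The remaining 2/5 passes to Martin's descendants per stirpes.
The 2/5 is divided into 3 equal shares of 2/15 among Tessa, Winifred, Edmund.
Tessa predeceased; the 2/15 allotted to Tessa's branch passes to Tessa's issue by representation.
The 2/15 is divided into 4 equal shares of 1/30 among Nora, Quentin, Judith, Rose.
Nora is living and takes 1/30.
Quentin predeceased; the 1/30 allotted to Quentin's branch passes to Quentin's issue by representation.
The 1/30 is divided into 4 equal shares of 1/120 among Oliver, Isaac, Albert, Harriet.
Oliver is living and takes 1/120.
Isaac is living and takes 1/120.
Albert is living and takes 1/120.
Harriet is living and takes 1/120.
Judith is living and takes 1/30.
Rose is living and takes 1/30.
Winifred is living and takes 2/15.
Edmund predeceased; the 2/15 allotted to Edmund's branch passes to Edmund's issue by representation.
The 2/15 is divided into 3 equal shares of 2/45 among Diana, Samuel, Charles.
Diana is living and takes 2/45.
Samuel is living and takes 2/45.
Charles predeceased; the 2/45 allotted to Charles's branch passes to Charles's issue by representation.
Victor is the sole taker at this level and receives the full 2/45.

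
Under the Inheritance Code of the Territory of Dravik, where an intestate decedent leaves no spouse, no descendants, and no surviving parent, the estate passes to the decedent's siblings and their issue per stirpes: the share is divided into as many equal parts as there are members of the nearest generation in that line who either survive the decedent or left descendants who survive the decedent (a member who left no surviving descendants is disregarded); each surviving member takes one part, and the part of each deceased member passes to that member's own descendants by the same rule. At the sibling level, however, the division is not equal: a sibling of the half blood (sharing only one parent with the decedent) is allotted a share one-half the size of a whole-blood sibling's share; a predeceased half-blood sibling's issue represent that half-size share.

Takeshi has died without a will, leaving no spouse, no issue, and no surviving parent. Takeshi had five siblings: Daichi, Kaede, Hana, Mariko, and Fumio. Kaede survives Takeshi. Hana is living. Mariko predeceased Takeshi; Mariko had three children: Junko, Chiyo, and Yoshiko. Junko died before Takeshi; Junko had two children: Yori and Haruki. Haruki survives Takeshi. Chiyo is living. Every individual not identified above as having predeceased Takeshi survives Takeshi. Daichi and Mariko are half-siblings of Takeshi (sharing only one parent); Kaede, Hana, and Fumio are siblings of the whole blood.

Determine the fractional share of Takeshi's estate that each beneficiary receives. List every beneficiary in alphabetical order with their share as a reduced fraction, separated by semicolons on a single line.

No spouse, descendants, or parent survives, so the estate passes to Takeshi's siblings per stirpes.
Half-blood siblings count for one-half the weight of whole-blood siblings at the initial division.
Dividing 1 in proportion to weights (total weight 4): Daichi (weight 1/2) → 1/8; Kaede (weight 1) → 1/4; Hana (weight 1) → 1/4; Mariko (weight 1/2) → 1/8; Fumio (weight 1) → 1/4.
Daichi is living and takes 1/8.
Kaede is living and takes 1/4.
Hana is living and takes 1/4.
Mariko predeceased; the 1/8 allotted to Mariko's branch passes to Mariko's issue by representation.
The 1/8 is divided into 3 equal shares of 1/24 among Junko, Chiyo, Yoshiko.
Junko predeceased; the 1/24 allotted to Junko's branch passes to Junko's issue by representation.
The 1/24 is divided into 2 equal shares of 1/48 among Yori, Haruki.
Yori is living and takes 1/48.
Haruki is living and takes 1/48.
Chiyo is living and takes 1/24.
Yoshiko is living and takes 1/24.
Fumio is living and takes 1/4.

Chiyo 1/24; Daichi 1/8; Fumio 1/4; Hana 1/4; Haruki 1/48; Kaede 1/4; Yori 1/48; Yoshiko 1/24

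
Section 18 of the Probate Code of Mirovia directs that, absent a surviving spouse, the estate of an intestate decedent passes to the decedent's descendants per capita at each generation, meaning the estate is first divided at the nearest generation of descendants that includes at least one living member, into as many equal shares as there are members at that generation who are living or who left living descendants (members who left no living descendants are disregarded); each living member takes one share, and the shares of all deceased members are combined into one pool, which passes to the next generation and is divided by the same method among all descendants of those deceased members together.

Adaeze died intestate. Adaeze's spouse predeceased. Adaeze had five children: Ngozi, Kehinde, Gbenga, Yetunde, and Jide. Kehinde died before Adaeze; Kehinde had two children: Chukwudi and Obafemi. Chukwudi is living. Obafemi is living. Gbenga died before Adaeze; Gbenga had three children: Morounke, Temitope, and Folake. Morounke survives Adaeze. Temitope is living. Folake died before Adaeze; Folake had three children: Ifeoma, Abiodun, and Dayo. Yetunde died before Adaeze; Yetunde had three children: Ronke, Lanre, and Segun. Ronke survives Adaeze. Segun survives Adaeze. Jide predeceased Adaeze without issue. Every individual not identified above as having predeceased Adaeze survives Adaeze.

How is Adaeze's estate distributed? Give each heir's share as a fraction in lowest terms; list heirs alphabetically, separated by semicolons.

Abiodun 1/32; Chukwudi 3/32; Dayo 1/32; Ifeoma 1/32; Lanre 3/32; Morounke 3/32; Ngozi 1/4; Obafemi 3/32; Ronke 3/32; Segun 3/32; Temitope 3/32

There is no surviving spouse, so the entire estate passes to Adaeze's descendants per capita at each generation.
At generation 1 (Ngozi, Kehinde, Gbenga, Yetunde) there are 4 shares of (1)/4 = 1/4 each.
Living: Ngozi — each takes 1/4.
Deceased: Kehinde, Gbenga, and Yetunde. Their combined 3/4 is pooled and carried to generation 2.
At generation 2 (Chukwudi, Obafemi, Morounke, Temitope, Folake, Ronke, Lanre, Segun) there are 8 shares of (3/4)/8 = 3/32 each.
Living: Chukwudi, Obafemi, Morounke, Temitope, Ronke, Lanre, and Segun — each takes 3/32.
Deceased: Folake. That 3/32 share is carried to generation 3.
At generation 3 (Ifeoma, Abiodun, Dayo) there are 3 shares of (3/32)/3 = 1/32 each.
Living: Ifeoma, Abiodun, and Dayo — each takes 1/32.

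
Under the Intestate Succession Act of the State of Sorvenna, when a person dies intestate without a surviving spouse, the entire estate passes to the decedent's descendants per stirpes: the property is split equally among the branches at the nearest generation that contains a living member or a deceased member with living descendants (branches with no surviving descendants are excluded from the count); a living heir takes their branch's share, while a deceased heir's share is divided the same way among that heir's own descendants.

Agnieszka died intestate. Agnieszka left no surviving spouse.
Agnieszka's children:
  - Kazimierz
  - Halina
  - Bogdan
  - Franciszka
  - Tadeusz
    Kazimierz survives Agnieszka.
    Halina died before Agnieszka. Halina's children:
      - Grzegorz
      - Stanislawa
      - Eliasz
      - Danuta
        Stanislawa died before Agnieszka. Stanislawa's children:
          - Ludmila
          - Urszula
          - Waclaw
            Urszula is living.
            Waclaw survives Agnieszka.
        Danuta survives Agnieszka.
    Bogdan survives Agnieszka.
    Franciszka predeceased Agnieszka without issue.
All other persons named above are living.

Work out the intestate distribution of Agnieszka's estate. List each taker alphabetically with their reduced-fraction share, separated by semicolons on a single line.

There is no surviving spouse, so the entire estate passes to Agnieszka's descendants per stirpes.
Franciszka left no surviving issue, so that branch lapses and is disregarded.
The estate is divided into 4 equal shares of 1/4 among Kazimierz, Halina, Bogdan, Tadeusz.
Kazimierz is living and takes 1/4.
Halina predeceased; the 1/4 allotted to Halina's branch passes to Halina's issue by representation.
The 1/4 is divided into 4 equal shares of 1/16 among Grzegorz, Stanislawa, Eliasz, Danuta.
Grzegorz is living and takes 1/16.
Stanislawa predeceased; the 1/16 allotted to Stanislawa's branch passes to Stanislawa's issue by representation.
The 1/16 is divided into 3 equal shares of 1/48 among Ludmila, Urszula, Waclaw.
Ludmila is living and takes 1/48.
Urszula is living and takes 1/48.
Waclaw is living and takes 1/48.
Eliasz is living and takes 1/16.
Danuta is living and takes 1/16.
Bogdan is living and takes 1/4.
Tadeusz is living and takes 1/4.

Bogdan 1/4; Danuta 1/16; Eliasz 1/16; Grzegorz 1/16; Kazimierz 1/4; Ludmila 1/48; Tadeusz 1/4; Urszula 1/48; Waclaw 1/48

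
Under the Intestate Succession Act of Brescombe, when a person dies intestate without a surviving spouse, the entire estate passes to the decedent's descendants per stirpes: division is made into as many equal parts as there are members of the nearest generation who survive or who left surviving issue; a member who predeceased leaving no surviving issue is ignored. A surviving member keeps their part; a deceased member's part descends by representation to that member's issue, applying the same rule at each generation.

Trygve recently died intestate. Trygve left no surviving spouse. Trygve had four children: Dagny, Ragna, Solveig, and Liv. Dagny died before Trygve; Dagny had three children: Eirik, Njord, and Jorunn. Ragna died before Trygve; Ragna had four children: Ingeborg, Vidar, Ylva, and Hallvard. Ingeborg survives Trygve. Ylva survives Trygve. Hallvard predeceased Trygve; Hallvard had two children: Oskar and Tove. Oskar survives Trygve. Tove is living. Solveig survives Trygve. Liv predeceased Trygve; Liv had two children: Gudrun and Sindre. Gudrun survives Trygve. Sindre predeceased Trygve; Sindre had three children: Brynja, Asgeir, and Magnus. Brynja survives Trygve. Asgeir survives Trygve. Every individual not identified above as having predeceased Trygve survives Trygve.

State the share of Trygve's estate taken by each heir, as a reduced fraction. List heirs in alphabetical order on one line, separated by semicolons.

There is no surviving spouse, so the entire estate passes to Trygve's descendants per stirpes.
The estate is divided into 4 equal shares of 1/4 among Dagny, Ragna, Solveig, Liv.
Dagny predeceased; the 1/4 allotted to Dagny's branch passes to Dagny's issue by representation.
The 1/4 is divided into 3 equal shares of 1/12 among Eirik, Njord, Jorunn.
Eirik is living and takes 1/12.
Njord is living and takes 1/12.
Jorunn is living and takes 1/12.
Ragna predeceased; the 1/4 allotted to Ragna's branch passes to Ragna's issue by representation.
The 1/4 is divided into 4 equal shares of 1/16 among Ingeborg, Vidar, Ylva, Hallvard.
Ingeborg is living and takes 1/16.
Vidar is living and takes 1/16.
Ylva is living and takes 1/16.
Hallvard predeceased; the 1/16 allotted to Hallvard's branch passes to Hallvard's issue by representation.
The 1/16 is divided into 2 equal shares of 1/32 among Oskar, Tove.
Oskar is living and takes 1/32.
Tove is living and takes 1/32.
Solveig is living and takes 1/4.
Liv predeceased; the 1/4 allotted to Liv's branch passes to Liv's issue by representation.
The 1/4 is divided into 2 equal shares of 1/8 among Gudrun, Sindre.
Gudrun is living and takes 1/8.
Sindre predeceased; the 1/8 allotted to Sindre's branch passes to Sindre's issue by representation.
The 1/8 is divided into 3 equal shares of 1/24 among Brynja, Asgeir, Magnus.
Brynja is living and takes 1/24.
Asgeir is living and takes 1/24.
Magnus is living and takes 1/24.

Asgeir 1/24; Brynja 1/24; Eirik 1/12; Gudrun 1/8; Ingeborg 1/16; Jorunn 1/12; Magnus 1/24; Njord 1/12; Oskar 1/32; Solveig 1/4; Tove 1/32; Vidar 1/16; Ylva 1/16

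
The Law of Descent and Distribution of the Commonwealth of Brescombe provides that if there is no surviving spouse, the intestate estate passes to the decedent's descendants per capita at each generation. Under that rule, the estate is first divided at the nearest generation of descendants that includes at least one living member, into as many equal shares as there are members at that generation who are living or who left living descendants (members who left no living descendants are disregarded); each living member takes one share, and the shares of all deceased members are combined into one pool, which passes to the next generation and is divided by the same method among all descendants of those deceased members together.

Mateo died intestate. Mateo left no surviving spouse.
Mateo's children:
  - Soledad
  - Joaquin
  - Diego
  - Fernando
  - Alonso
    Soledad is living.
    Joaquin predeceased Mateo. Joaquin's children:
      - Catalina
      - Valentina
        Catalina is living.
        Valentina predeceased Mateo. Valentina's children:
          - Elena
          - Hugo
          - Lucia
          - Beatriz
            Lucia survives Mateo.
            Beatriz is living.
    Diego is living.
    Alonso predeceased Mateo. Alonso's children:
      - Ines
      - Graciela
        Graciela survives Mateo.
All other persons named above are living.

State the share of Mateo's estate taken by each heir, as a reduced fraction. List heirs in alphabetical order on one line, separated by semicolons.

Beatriz 1/40; Catalina 1/10; Diego 1/5; Elena 1/40; Fernando 1/5; Graciela 1/10; Hugo 1/40; Ines 1/10; Lucia 1/40; Soledad 1/5

There is no surviving spouse, so the entire estate passes to Mateo's descendants per capita at each generation.
At generation 1 (Soledad, Joaquin, Diego, Fernando, Alonso) there are 5 shares of (1)/5 = 1/5 each.
Living: Soledad, Diego, and Fernando — each takes 1/5.
Deceased: Joaquin and Alonso. Their combined 2/5 is pooled and carried to generation 2.
At generation 2 (Catalina, Valentina, Ines, Graciela) there are 4 shares of (2/5)/4 = 1/10 each.
Living: Catalina, Ines, and Graciela — each takes 1/10.
Deceased: Valentina. That 1/10 share is carried to generation 3.
At generation 3 (Elena, Hugo, Lucia, Beatriz) there are 4 shares of (1/10)/4 = 1/40 each.
Living: Elena, Hugo, Lucia, and Beatriz — each takes 1/40.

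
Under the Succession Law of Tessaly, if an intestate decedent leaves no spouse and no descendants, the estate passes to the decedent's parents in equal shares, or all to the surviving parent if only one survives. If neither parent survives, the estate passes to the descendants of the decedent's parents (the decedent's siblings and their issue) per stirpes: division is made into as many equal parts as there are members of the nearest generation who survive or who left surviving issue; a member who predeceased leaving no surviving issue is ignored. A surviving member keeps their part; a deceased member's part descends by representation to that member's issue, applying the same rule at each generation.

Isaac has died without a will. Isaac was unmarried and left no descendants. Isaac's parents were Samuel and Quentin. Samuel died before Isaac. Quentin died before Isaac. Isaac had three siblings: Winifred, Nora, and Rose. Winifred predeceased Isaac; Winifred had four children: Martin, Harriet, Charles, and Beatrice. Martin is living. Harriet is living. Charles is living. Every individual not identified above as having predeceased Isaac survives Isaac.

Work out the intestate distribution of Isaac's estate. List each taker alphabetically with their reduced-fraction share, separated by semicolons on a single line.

Neither parent survives and there are no descendants, so the estate passes to Isaac's siblings and their issue per stirpes.
The estate is divided into 3 equal shares of 1/3 among Winifred, Nora, Rose.
Winifred predeceased; the 1/3 allotted to Winifred's branch passes to Winifred's issue by representation.
The 1/3 is divided into 4 equal shares of 1/12 among Martin, Harriet, Charles, Beatrice.
Martin is living and takes 1/12.
Harriet is living and takes 1/12.
Charles is living and takes 1/12.
Beatrice is living and takes 1/12.
Nora is living and takes 1/3.
Rose is living and takes 1/3.

Beatrice 1/12; Charles 1/12; Harriet 1/12; Martin 1/12; Nora 1/3; Rose 1/3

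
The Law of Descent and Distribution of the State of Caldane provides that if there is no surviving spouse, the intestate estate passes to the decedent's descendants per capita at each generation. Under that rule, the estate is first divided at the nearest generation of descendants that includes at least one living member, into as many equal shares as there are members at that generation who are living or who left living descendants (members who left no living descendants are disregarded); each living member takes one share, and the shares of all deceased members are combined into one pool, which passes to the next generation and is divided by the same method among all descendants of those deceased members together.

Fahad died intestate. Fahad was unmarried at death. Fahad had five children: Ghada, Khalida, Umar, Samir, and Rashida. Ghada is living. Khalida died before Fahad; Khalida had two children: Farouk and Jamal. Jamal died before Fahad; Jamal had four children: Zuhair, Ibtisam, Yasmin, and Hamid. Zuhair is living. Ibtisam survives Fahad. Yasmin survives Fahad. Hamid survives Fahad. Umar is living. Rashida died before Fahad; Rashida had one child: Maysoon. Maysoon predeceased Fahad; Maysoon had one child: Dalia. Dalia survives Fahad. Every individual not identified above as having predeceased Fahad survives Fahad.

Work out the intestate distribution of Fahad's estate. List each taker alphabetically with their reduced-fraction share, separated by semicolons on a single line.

There is no surviving spouse, so the entire estate passes to Fahad's descendants per capita at each generation.
At generation 1 (Ghada, Khalida, Umar, Samir, Rashida) there are 5 shares of (1)/5 = 1/5 each.
Living: Ghada, Umar, and Samir — each takes 1/5.
Deceased: Khalida and Rashida. Their combined 2/5 is pooled and carried to generation 2.
At generation 2 (Farouk, Jamal, Maysoon) there are 3 shares of (2/5)/3 = 2/15 each.
Living: Farouk — each takes 2/15.
Deceased: Jamal and Maysoon. Their combined 4/15 is pooled and carried to generation 3.
At generation 3 (Zuhair, Ibtisam, Yasmin, Hamid, Dalia) there are 5 shares of (4/15)/5 = 4/75 each.
Living: Zuhair, Ibtisam, Yasmin, Hamid, and Dalia — each takes 4/75.

Dalia 4/75; Farouk 2/15; Ghada 1/5; Hamid 4/75; Ibtisam 4/75; Samir 1/5; Umar 1/5; Yasmin 4/75; Zuhair 4/75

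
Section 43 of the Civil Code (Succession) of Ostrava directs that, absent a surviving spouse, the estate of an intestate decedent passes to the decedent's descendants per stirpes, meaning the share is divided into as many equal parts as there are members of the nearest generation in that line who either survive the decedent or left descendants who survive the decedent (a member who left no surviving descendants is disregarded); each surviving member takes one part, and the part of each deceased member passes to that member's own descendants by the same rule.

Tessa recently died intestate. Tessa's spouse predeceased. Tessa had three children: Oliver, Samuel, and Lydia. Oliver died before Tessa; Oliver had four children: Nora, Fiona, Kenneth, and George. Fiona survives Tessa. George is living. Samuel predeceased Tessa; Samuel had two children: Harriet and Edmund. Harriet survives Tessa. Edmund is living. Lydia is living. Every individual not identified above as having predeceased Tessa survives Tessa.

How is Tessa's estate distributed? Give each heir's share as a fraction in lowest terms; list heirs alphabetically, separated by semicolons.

There is no surviving spouse, so the entire estate passes to Tessa's descendants per stirpes.
The estate is divided into 3 equal shares of 1/3 among Oliver, Samuel, Lydia.
Oliver predeceased; the 1/3 allotted to Oliver's branch passes to Oliver's issue by representation.
The 1/3 is divided into 4 equal shares of 1/12 among Nora, Fiona, Kenneth, George.
Nora is living and takes 1/12.
Fiona is living and takes 1/12.
Kenneth is living and takes 1/12.
George is living and takes 1/12.
Samuel predeceased; the 1/3 allotted to Samuel's branch passes to Samuel's issue by representation.
The 1/3 is divided into 2 equal shares of 1/6 among Harriet, Edmund.
Harriet is living and takes 1/6.
Edmund is living and takes 1/6.
Lydia is living and takes 1/3.

Edmund 1/6; Fiona 1/12; George 1/12; Harriet 1/6; Kenneth 1/12; Lydia 1/3; Nora 1/12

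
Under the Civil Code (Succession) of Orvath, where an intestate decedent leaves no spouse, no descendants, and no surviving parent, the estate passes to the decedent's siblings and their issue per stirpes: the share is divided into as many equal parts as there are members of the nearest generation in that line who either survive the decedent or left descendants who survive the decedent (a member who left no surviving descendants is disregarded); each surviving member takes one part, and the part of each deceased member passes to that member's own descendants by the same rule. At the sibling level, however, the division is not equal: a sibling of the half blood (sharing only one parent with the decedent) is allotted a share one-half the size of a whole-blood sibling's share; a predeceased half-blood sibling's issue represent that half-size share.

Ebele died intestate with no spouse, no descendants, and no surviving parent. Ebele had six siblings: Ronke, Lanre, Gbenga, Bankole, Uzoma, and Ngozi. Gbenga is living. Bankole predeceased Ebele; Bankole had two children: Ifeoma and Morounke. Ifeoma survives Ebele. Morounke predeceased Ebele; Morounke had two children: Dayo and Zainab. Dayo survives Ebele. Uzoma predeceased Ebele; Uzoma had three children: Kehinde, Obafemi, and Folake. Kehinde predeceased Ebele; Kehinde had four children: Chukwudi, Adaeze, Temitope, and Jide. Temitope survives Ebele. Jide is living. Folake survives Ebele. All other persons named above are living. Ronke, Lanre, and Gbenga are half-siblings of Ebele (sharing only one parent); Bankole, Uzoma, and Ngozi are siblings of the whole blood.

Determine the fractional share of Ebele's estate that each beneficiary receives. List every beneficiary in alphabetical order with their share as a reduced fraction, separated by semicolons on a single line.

Adaeze 1/54; Chukwudi 1/54; Dayo 1/18; Folake 2/27; Gbenga 1/9; Ifeoma 1/9; Jide 1/54; Lanre 1/9; Ngozi 2/9; Obafemi 2/27; Ronke 1/9; Temitope 1/54; Zainab 1/18

No spouse, descendants, or parent survives, so the estate passes to Ebele's siblings per stirpes.
Half-blood siblings count for one-half the weight of whole-blood siblings at the initial division.
Dividing 1 in proportion to weights (total weight 9/2): Ronke (weight 1/2) → 1/9; Lanre (weight 1/2) → 1/9; Gbenga (weight 1/2) → 1/9; Bankole (weight 1) → 2/9; Uzoma (weight 1) → 2/9; Ngozi (weight 1) → 2/9.
Ronke is living and takes 1/9.
Lanre is living and takes 1/9.
Gbenga is living and takes 1/9.
Bankole predeceased; the 2/9 allotted to Bankole's branch passes to Bankole's issue by representation.
The 2/9 is divided into 2 equal shares of 1/9 among Ifeoma, Morounke.
Ifeoma is living and takes 1/9.
Morounke predeceased; the 1/9 allotted to Morounke's branch passes to Morounke's issue by representation.
The 1/9 is divided into 2 equal shares of 1/18 among Dayo, Zainab.
Dayo is living and takes 1/18.
Zainab is living and takes 1/18.
Uzoma predeceased; the 2/9 allotted to Uzoma's branch passes to Uzoma's issue by representation.
The 2/9 is divided into 3 equal shares of 2/27 among Kehinde, Obafemi, Folake.
Kehinde predeceased; the 2/27 allotted to Kehinde's branch passes to Kehinde's issue by representation.
The 2/27 is divided into 4 equal shares of 1/54 among Chukwudi, Adaeze, Temitope, Jide.
Chukwudi is living and takes 1/54.
Adaeze is living and takes 1/54.
Temitope is living and takes 1/54.
Jide is living and takes 1/54.
Obafemi is living and takes 2/27.
Folake is living and takes 2/27.
Ngozi is living and takes 2/9.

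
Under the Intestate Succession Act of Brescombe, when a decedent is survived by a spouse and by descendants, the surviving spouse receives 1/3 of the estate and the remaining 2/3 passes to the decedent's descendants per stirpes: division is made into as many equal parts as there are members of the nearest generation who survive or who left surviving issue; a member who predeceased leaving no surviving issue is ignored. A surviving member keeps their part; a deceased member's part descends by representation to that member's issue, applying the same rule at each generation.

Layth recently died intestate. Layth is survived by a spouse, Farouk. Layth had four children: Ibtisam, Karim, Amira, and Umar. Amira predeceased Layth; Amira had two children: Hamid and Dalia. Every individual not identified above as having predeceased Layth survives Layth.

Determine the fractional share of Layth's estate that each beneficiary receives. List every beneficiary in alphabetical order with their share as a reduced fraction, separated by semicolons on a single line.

Farouk, as surviving spouse, takes 1/3.
The remaining 2/3 passes to Layth's descendants per stirpes.
The 2/3 is divided into 4 equal shares of 1/6 among Ibtisam, Karim, Amira, Umar.
Ibtisam is living and takes 1/6.
Karim is living and takes 1/6.
Amira predeceased; the 1/6 allotted to Amira's branch passes to Amira's issue by representation.
The 1/6 is divided into 2 equal shares of 1/12 among Hamid, Dalia.
Hamid is living and takes 1/12.
Dalia is living and takes 1/12.
Umar is living and takes 1/6.

Dalia 1/12; Farouk 1/3; Hamid 1/12; Ibtisam 1/6; Karim 1/6; Umar 1/6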